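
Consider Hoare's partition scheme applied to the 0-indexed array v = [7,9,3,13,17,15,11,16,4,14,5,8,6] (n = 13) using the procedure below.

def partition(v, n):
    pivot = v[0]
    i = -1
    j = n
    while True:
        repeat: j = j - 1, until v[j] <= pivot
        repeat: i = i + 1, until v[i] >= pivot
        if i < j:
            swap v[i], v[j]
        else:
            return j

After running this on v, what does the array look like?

pivot=7
j stops at 12 (6), i stops at 0 (7); swap ⇒ [6,9,3,13,17,15,11,16,4,14,5,8,7]
j stops at 10 (5), i stops at 1 (9); swap ⇒ [6,5,3,13,17,15,11,16,4,14,9,8,7]
j stops at 8 (4), i stops at 3 (13); swap ⇒ [6,5,3,4,17,15,11,16,13,14,9,8,7]
j stops at 3, i stops at 4; i≥j ⇒ return 3. v=[6,5,3,4,17,15,11,16,13,14,9,8,7]

[6,5,3,4,17,15,11,16,13,14,9,8,7]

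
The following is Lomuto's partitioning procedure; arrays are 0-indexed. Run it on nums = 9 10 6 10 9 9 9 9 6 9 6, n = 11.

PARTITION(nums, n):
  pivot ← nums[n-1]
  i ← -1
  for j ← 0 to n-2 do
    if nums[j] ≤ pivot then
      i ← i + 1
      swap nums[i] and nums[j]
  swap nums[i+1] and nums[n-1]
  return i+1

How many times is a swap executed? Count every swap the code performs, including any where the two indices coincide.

3

pivot=6, i=-1
j=0: 9>6, skip
j=1: 10>6, skip
j=2: 6≤6, i=0, swap(0,2) ⇒ 6 10 9 10 9 9 9 9 6 9 6
j=3: 10>6, skip
j=4: 9>6, skip
j=5: 9>6, skip
j=6: 9>6, skip
j=7: 9>6, skip
j=8: 6≤6, i=1, swap(1,8) ⇒ 6 6 9 10 9 9 9 9 10 9 6
j=9: 9>6, skip
swap(2,10) ⇒ 6 6 6 10 9 9 9 9 10 9 9; return 2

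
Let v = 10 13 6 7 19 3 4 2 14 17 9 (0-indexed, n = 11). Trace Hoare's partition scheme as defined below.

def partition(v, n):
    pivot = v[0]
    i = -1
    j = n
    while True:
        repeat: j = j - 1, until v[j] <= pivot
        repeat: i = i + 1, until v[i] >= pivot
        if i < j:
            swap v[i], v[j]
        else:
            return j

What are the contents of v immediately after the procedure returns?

9 2 6 7 4 3 19 13 14 17 10

pivot=10
j stops at 10 (9), i stops at 0 (10); swap ⇒ 9 13 6 7 19 3 4 2 14 17 10
j stops at 7 (2), i stops at 1 (13); swap ⇒ 9 2 6 7 19 3 4 13 14 17 10
j stops at 6 (4), i stops at 4 (19); swap ⇒ 9 2 6 7 4 3 19 13 14 17 10
j stops at 5, i stops at 6; i≥j ⇒ return 5. v=9 2 6 7 4 3 19 13 14 17 10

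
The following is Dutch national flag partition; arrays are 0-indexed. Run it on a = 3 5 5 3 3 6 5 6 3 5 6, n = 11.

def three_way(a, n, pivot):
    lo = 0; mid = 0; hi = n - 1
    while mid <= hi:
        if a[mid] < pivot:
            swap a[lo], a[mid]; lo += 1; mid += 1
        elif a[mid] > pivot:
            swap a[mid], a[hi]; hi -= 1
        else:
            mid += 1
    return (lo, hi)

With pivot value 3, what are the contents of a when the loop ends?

3 3 3 3 6 5 6 5 5 6 5

pivot = 3; lo=0, mid=0, hi=10
a[mid]=3=3: mid=1
a[mid]=5>3: swap a[1],a[10]; hi=9 → 3 6 5 3 3 6 5 6 3 5 5
a[mid]=6>3: swap a[1],a[9]; hi=8 → 3 5 5 3 3 6 5 6 3 6 5
a[mid]=5>3: swap a[1],a[8]; hi=7 → 3 3 5 3 3 6 5 6 5 6 5
a[mid]=3=3: mid=2
a[mid]=5>3: swap a[2],a[7]; hi=6 → 3 3 6 3 3 6 5 5 5 6 5
a[mid]=6>3: swap a[2],a[6]; hi=5 → 3 3 5 3 3 6 6 5 5 6 5
a[mid]=5>3: swap a[2],a[5]; hi=4 → 3 3 6 3 3 5 6 5 5 6 5
a[mid]=6>3: swap a[2],a[4]; hi=3 → 3 3 3 3 6 5 6 5 5 6 5
a[mid]=3=3: mid=3
a[mid]=3=3: mid=4
end: lo=0, hi=3; a = 3 3 3 3 6 5 6 5 5 6 5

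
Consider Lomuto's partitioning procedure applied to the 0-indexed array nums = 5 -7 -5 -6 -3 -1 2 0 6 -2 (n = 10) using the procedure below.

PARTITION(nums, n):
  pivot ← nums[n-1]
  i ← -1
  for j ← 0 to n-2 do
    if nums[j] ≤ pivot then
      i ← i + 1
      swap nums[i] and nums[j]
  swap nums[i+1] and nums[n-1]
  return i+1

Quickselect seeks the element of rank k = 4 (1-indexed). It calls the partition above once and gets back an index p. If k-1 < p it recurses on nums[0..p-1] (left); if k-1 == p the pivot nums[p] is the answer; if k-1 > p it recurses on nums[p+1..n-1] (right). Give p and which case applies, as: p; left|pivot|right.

4; left

pivot = nums[9] = -2; i = -1
j=0: nums[0]=5 > -2 → no swap
j=1: nums[1]=-7 ≤ -2 → i=0, swap nums[0],nums[1] → -7 5 -5 -6 -3 -1 2 0 6 -2
j=2: nums[2]=-5 ≤ -2 → i=1, swap nums[1],nums[2] → -7 -5 5 -6 -3 -1 2 0 6 -2
j=3: nums[3]=-6 ≤ -2 → i=2, swap nums[2],nums[3] → -7 -5 -6 5 -3 -1 2 0 6 -2
j=4: nums[4]=-3 ≤ -2 → i=3, swap nums[3],nums[4] → -7 -5 -6 -3 5 -1 2 0 6 -2
j=5: nums[5]=-1 > -2 → no swap
j=6: nums[6]=2 > -2 → no swap
j=7: nums[7]=0 > -2 → no swap
j=8: nums[8]=6 > -2 → no swap
final swap nums[4],nums[9] → -7 -5 -6 -3 -2 -1 2 0 6 5; return 4
p = 4; k-1 = 3 < 4 ⇒ left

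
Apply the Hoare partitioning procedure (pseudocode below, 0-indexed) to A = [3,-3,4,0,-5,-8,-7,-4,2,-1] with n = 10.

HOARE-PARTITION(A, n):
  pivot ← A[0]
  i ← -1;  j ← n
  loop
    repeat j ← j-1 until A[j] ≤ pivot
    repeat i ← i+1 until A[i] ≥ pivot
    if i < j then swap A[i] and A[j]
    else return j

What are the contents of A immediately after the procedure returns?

pivot = A[0] = 3; i = -1, j = 10
j→9 (A[9]=-1≤3), i→0 (A[0]=3≥3); i<j, swap → [-1,-3,4,0,-5,-8,-7,-4,2,3]
j→8 (A[8]=2≤3), i→2 (A[2]=4≥3); i<j, swap → [-1,-3,2,0,-5,-8,-7,-4,4,3]
j→7, i→8; i≥j, return j=7. A = [-1,-3,2,0,-5,-8,-7,-4,4,3]

[-1,-3,2,0,-5,-8,-7,-4,4,3]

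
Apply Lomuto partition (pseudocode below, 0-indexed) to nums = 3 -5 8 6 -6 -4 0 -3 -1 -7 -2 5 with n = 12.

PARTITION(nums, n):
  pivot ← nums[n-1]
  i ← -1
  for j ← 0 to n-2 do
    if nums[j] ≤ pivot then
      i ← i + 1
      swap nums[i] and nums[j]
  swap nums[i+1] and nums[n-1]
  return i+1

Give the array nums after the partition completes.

pivot=5, i=-1
j=0: 3≤5, i=0, swap(0,0) ⇒ 3 -5 8 6 -6 -4 0 -3 -1 -7 -2 5
j=1: -5≤5, i=1, swap(1,1) ⇒ 3 -5 8 6 -6 -4 0 -3 -1 -7 -2 5
j=2: 8>5, skip
j=3: 6>5, skip
j=4: -6≤5, i=2, swap(2,4) ⇒ 3 -5 -6 6 8 -4 0 -3 -1 -7 -2 5
j=5: -4≤5, i=3, swap(3,5) ⇒ 3 -5 -6 -4 8 6 0 -3 -1 -7 -2 5
j=6: 0≤5, i=4, swap(4,6) ⇒ 3 -5 -6 -4 0 6 8 -3 -1 -7 -2 5
j=7: -3≤5, i=5, swap(5,7) ⇒ 3 -5 -6 -4 0 -3 8 6 -1 -7 -2 5
j=8: -1≤5, i=6, swap(6,8) ⇒ 3 -5 -6 -4 0 -3 -1 6 8 -7 -2 5
j=9: -7≤5, i=7, swap(7,9) ⇒ 3 -5 -6 -4 0 -3 -1 -7 8 6 -2 5
j=10: -2≤5, i=8, swap(8,10) ⇒ 3 -5 -6 -4 0 -3 -1 -7 -2 6 8 5
swap(9,11) ⇒ 3 -5 -6 -4 0 -3 -1 -7 -2 5 8 6; return 9

3 -5 -6 -4 0 -3 -1 -7 -2 5 8 6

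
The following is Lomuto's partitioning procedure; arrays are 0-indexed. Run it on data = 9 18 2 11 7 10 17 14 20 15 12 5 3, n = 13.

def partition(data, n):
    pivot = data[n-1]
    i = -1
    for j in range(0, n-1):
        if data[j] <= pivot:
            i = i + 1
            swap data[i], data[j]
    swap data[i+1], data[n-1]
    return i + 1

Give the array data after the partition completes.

2 3 9 11 7 10 17 14 20 15 12 5 18

pivot = data[12] = 3; i = -1
j=0: data[0]=9 > 3 → no swap
j=1: data[1]=18 > 3 → no swap
j=2: data[2]=2 ≤ 3 → i=0, swap data[0],data[2] → 2 18 9 11 7 10 17 14 20 15 12 5 3
j=3: data[3]=11 > 3 → no swap
j=4: data[4]=7 > 3 → no swap
j=5: data[5]=10 > 3 → no swap
j=6: data[6]=17 > 3 → no swap
j=7: data[7]=14 > 3 → no swap
j=8: data[8]=20 > 3 → no swap
j=9: data[9]=15 > 3 → no swap
j=10: data[10]=12 > 3 → no swap
j=11: data[11]=5 > 3 → no swap
final swap data[1],data[12] → 2 3 9 11 7 10 17 14 20 15 12 5 18; return 1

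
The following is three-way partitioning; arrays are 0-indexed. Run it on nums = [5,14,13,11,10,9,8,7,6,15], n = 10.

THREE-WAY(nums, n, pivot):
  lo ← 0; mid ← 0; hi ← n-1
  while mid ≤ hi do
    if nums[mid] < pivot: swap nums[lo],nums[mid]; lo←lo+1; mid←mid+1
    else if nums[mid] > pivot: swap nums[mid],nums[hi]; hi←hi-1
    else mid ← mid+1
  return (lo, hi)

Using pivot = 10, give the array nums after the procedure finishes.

lo=0 mid=0 hi=9
5<10: swap(0,0), lo=1 mid=1 ⇒ [5,14,13,11,10,9,8,7,6,15]
14>10: swap(1,9), hi=8 ⇒ [5,15,13,11,10,9,8,7,6,14]
15>10: swap(1,8), hi=7 ⇒ [5,6,13,11,10,9,8,7,15,14]
6<10: swap(1,1), lo=2 mid=2 ⇒ [5,6,13,11,10,9,8,7,15,14]
13>10: swap(2,7), hi=6 ⇒ [5,6,7,11,10,9,8,13,15,14]
7<10: swap(2,2), lo=3 mid=3 ⇒ [5,6,7,11,10,9,8,13,15,14]
11>10: swap(3,6), hi=5 ⇒ [5,6,7,8,10,9,11,13,15,14]
8<10: swap(3,3), lo=4 mid=4 ⇒ [5,6,7,8,10,9,11,13,15,14]
10=10: mid=5
9<10: swap(4,5), lo=5 mid=6 ⇒ [5,6,7,8,9,10,11,13,15,14]
done. lo=5 hi=5; nums=[5,6,7,8,9,10,11,13,15,14]

[5,6,7,8,9,10,11,13,15,14]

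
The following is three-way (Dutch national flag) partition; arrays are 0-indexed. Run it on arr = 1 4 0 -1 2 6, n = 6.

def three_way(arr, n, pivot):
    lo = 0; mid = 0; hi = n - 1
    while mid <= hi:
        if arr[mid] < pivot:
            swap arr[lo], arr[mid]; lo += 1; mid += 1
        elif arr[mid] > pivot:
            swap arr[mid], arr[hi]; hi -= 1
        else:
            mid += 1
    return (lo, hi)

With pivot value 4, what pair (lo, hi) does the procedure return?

lo=0 mid=0 hi=5
1<4: swap(0,0), lo=1 mid=1 ⇒ 1 4 0 -1 2 6
4=4: mid=2
0<4: swap(1,2), lo=2 mid=3 ⇒ 1 0 4 -1 2 6
-1<4: swap(2,3), lo=3 mid=4 ⇒ 1 0 -1 4 2 6
2<4: swap(3,4), lo=4 mid=5 ⇒ 1 0 -1 2 4 6
6>4: swap(5,5), hi=4 ⇒ 1 0 -1 2 4 6
done. lo=4 hi=4; arr=1 0 -1 2 4 6

(4, 4)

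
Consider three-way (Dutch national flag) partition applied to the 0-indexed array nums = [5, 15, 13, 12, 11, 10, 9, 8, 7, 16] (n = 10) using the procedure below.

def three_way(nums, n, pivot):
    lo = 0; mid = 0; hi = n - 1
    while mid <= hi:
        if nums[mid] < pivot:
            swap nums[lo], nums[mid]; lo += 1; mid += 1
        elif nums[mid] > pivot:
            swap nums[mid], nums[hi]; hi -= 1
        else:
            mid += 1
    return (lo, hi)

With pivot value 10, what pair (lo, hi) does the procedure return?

(4, 4)

lo=0 mid=0 hi=9
5<10: swap(0,0), lo=1 mid=1 ⇒ [5, 15, 13, 12, 11, 10, 9, 8, 7, 16]
15>10: swap(1,9), hi=8 ⇒ [5, 16, 13, 12, 11, 10, 9, 8, 7, 15]
16>10: swap(1,8), hi=7 ⇒ [5, 7, 13, 12, 11, 10, 9, 8, 16, 15]
7<10: swap(1,1), lo=2 mid=2 ⇒ [5, 7, 13, 12, 11, 10, 9, 8, 16, 15]
13>10: swap(2,7), hi=6 ⇒ [5, 7, 8, 12, 11, 10, 9, 13, 16, 15]
8<10: swap(2,2), lo=3 mid=3 ⇒ [5, 7, 8, 12, 11, 10, 9, 13, 16, 15]
12>10: swap(3,6), hi=5 ⇒ [5, 7, 8, 9, 11, 10, 12, 13, 16, 15]
9<10: swap(3,3), lo=4 mid=4 ⇒ [5, 7, 8, 9, 11, 10, 12, 13, 16, 15]
11>10: swap(4,5), hi=4 ⇒ [5, 7, 8, 9, 10, 11, 12, 13, 16, 15]
10=10: mid=5
done. lo=4 hi=4; nums=[5, 7, 8, 9, 10, 11, 12, 13, 16, 15]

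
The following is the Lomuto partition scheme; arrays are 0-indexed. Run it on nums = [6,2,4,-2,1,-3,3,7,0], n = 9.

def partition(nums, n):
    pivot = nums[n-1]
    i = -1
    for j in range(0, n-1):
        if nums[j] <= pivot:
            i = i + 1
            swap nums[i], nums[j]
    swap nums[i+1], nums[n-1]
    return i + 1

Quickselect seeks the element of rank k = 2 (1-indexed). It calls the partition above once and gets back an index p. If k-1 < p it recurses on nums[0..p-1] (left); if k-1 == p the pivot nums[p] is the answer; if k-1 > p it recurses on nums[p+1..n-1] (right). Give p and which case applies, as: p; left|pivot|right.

pivot = nums[8] = 0; i = -1
j=0: nums[0]=6 > 0 → no swap
j=1: nums[1]=2 > 0 → no swap
j=2: nums[2]=4 > 0 → no swap
j=3: nums[3]=-2 ≤ 0 → i=0, swap nums[0],nums[3] → [-2,2,4,6,1,-3,3,7,0]
j=4: nums[4]=1 > 0 → no swap
j=5: nums[5]=-3 ≤ 0 → i=1, swap nums[1],nums[5] → [-2,-3,4,6,1,2,3,7,0]
j=6: nums[6]=3 > 0 → no swap
j=7: nums[7]=7 > 0 → no swap
final swap nums[2],nums[8] → [-2,-3,0,6,1,2,3,7,4]; return 2
p = 2; k-1 = 1 < 2 ⇒ left

2; left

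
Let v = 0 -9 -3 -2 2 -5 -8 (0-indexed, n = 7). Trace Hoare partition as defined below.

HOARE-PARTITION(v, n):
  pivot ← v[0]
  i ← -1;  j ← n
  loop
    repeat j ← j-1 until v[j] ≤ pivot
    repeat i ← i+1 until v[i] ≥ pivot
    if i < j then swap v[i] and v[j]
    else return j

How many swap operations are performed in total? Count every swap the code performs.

2

pivot = v[0] = 0; i = -1, j = 7
j→6 (v[6]=-8≤0), i→0 (v[0]=0≥0); i<j, swap → -8 -9 -3 -2 2 -5 0
j→5 (v[5]=-5≤0), i→4 (v[4]=2≥0); i<j, swap → -8 -9 -3 -2 -5 2 0
j→4, i→5; i≥j, return j=4. v = -8 -9 -3 -2 -5 2 0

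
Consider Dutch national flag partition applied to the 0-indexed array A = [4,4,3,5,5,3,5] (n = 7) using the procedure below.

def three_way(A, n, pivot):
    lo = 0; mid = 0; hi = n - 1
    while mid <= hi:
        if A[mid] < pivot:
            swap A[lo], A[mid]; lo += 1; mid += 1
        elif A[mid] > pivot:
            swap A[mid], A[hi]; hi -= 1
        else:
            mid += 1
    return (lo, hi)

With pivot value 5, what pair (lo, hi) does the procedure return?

lo=0 mid=0 hi=6
4<5: swap(0,0), lo=1 mid=1 ⇒ [4,4,3,5,5,3,5]
4<5: swap(1,1), lo=2 mid=2 ⇒ [4,4,3,5,5,3,5]
3<5: swap(2,2), lo=3 mid=3 ⇒ [4,4,3,5,5,3,5]
5=5: mid=4
5=5: mid=5
3<5: swap(3,5), lo=4 mid=6 ⇒ [4,4,3,3,5,5,5]
5=5: mid=7
done. lo=4 hi=6; A=[4,4,3,3,5,5,5]

(4, 6)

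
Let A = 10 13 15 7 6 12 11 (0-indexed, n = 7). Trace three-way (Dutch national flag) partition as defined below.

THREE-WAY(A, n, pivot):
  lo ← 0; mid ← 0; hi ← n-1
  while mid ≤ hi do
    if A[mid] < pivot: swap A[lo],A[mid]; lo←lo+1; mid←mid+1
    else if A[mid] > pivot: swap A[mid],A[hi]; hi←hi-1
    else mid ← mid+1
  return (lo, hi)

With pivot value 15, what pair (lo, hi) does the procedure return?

pivot = 15; lo=0, mid=0, hi=6
A[mid]=10<15: swap A[0],A[0]; lo=1,mid=1 → 10 13 15 7 6 12 11
A[mid]=13<15: swap A[1],A[1]; lo=2,mid=2 → 10 13 15 7 6 12 11
A[mid]=15=15: mid=3
A[mid]=7<15: swap A[2],A[3]; lo=3,mid=4 → 10 13 7 15 6 12 11
A[mid]=6<15: swap A[3],A[4]; lo=4,mid=5 → 10 13 7 6 15 12 11
A[mid]=12<15: swap A[4],A[5]; lo=5,mid=6 → 10 13 7 6 12 15 11
A[mid]=11<15: swap A[5],A[6]; lo=6,mid=7 → 10 13 7 6 12 11 15
end: lo=6, hi=6; A = 10 13 7 6 12 11 15

(6, 6)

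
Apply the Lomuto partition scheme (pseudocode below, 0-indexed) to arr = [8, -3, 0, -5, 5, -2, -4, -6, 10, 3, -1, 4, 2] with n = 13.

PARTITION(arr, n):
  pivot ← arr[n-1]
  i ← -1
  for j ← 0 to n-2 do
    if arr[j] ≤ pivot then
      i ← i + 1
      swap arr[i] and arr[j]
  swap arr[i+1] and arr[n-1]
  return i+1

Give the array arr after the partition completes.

[-3, 0, -5, -2, -4, -6, -1, 2, 10, 3, 5, 4, 8]

pivot=2, i=-1
j=0: 8>2, skip
j=1: -3≤2, i=0, swap(0,1) ⇒ [-3, 8, 0, -5, 5, -2, -4, -6, 10, 3, -1, 4, 2]
j=2: 0≤2, i=1, swap(1,2) ⇒ [-3, 0, 8, -5, 5, -2, -4, -6, 10, 3, -1, 4, 2]
j=3: -5≤2, i=2, swap(2,3) ⇒ [-3, 0, -5, 8, 5, -2, -4, -6, 10, 3, -1, 4, 2]
j=4: 5>2, skip
j=5: -2≤2, i=3, swap(3,5) ⇒ [-3, 0, -5, -2, 5, 8, -4, -6, 10, 3, -1, 4, 2]
j=6: -4≤2, i=4, swap(4,6) ⇒ [-3, 0, -5, -2, -4, 8, 5, -6, 10, 3, -1, 4, 2]
j=7: -6≤2, i=5, swap(5,7) ⇒ [-3, 0, -5, -2, -4, -6, 5, 8, 10, 3, -1, 4, 2]
j=8: 10>2, skip
j=9: 3>2, skip
j=10: -1≤2, i=6, swap(6,10) ⇒ [-3, 0, -5, -2, -4, -6, -1, 8, 10, 3, 5, 4, 2]
j=11: 4>2, skip
swap(7,12) ⇒ [-3, 0, -5, -2, -4, -6, -1, 2, 10, 3, 5, 4, 8]; return 7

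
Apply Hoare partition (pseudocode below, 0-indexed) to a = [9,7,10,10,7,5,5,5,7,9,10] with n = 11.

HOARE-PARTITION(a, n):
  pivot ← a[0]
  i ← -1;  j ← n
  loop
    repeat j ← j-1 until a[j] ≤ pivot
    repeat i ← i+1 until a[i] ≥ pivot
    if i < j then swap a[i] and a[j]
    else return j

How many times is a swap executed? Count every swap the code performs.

pivot = a[0] = 9; i = -1, j = 11
j→9 (a[9]=9≤9), i→0 (a[0]=9≥9); i<j, swap → [9,7,10,10,7,5,5,5,7,9,10]
j→8 (a[8]=7≤9), i→2 (a[2]=10≥9); i<j, swap → [9,7,7,10,7,5,5,5,10,9,10]
j→7 (a[7]=5≤9), i→3 (a[3]=10≥9); i<j, swap → [9,7,7,5,7,5,5,10,10,9,10]
j→6, i→7; i≥j, return j=6. a = [9,7,7,5,7,5,5,10,10,9,10]

3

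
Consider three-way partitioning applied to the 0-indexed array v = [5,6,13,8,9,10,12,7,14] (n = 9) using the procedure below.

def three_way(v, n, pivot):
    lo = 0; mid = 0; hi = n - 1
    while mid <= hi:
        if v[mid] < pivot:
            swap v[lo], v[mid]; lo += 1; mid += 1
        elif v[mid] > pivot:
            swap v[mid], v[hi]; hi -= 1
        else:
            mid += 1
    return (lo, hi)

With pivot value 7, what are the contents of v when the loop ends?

lo=0 mid=0 hi=8
5<7: swap(0,0), lo=1 mid=1 ⇒ [5,6,13,8,9,10,12,7,14]
6<7: swap(1,1), lo=2 mid=2 ⇒ [5,6,13,8,9,10,12,7,14]
13>7: swap(2,8), hi=7 ⇒ [5,6,14,8,9,10,12,7,13]
14>7: swap(2,7), hi=6 ⇒ [5,6,7,8,9,10,12,14,13]
7=7: mid=3
8>7: swap(3,6), hi=5 ⇒ [5,6,7,12,9,10,8,14,13]
12>7: swap(3,5), hi=4 ⇒ [5,6,7,10,9,12,8,14,13]
10>7: swap(3,4), hi=3 ⇒ [5,6,7,9,10,12,8,14,13]
9>7: swap(3,3), hi=2 ⇒ [5,6,7,9,10,12,8,14,13]
done. lo=2 hi=2; v=[5,6,7,9,10,12,8,14,13]

[5,6,7,9,10,12,8,14,13]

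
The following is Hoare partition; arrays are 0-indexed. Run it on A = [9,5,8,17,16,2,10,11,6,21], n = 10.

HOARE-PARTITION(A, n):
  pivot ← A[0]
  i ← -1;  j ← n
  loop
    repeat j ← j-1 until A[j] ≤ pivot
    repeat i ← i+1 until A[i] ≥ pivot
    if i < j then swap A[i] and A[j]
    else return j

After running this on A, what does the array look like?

[6,5,8,2,16,17,10,11,9,21]

pivot = A[0] = 9; i = -1, j = 10
j→8 (A[8]=6≤9), i→0 (A[0]=9≥9); i<j, swap → [6,5,8,17,16,2,10,11,9,21]
j→5 (A[5]=2≤9), i→3 (A[3]=17≥9); i<j, swap → [6,5,8,2,16,17,10,11,9,21]
j→3, i→4; i≥j, return j=3. A = [6,5,8,2,16,17,10,11,9,21]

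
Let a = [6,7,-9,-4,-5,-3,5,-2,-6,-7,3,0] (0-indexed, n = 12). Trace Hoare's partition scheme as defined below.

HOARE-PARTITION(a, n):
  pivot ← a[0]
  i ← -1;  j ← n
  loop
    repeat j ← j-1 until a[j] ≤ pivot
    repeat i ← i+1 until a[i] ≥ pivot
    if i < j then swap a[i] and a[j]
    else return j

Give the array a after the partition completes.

pivot = a[0] = 6; i = -1, j = 12
j→11 (a[11]=0≤6), i→0 (a[0]=6≥6); i<j, swap → [0,7,-9,-4,-5,-3,5,-2,-6,-7,3,6]
j→10 (a[10]=3≤6), i→1 (a[1]=7≥6); i<j, swap → [0,3,-9,-4,-5,-3,5,-2,-6,-7,7,6]
j→9, i→10; i≥j, return j=9. a = [0,3,-9,-4,-5,-3,5,-2,-6,-7,7,6]

[0,3,-9,-4,-5,-3,5,-2,-6,-7,7,6]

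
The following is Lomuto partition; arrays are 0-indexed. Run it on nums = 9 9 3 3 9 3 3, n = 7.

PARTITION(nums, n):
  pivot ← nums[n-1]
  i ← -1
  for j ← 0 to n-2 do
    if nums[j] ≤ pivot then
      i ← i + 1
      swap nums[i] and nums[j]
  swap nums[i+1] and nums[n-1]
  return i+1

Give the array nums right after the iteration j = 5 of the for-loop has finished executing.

3 3 3 9 9 9 3

pivot=3, i=-1
j=0: 9>3, skip
j=1: 9>3, skip
j=2: 3≤3, i=0, swap(0,2) ⇒ 3 9 9 3 9 3 3
j=3: 3≤3, i=1, swap(1,3) ⇒ 3 3 9 9 9 3 3
j=4: 9>3, skip
j=5: 3≤3, i=2, swap(2,5) ⇒ 3 3 3 9 9 9 3
(after j=5) nums = 3 3 3 9 9 9 3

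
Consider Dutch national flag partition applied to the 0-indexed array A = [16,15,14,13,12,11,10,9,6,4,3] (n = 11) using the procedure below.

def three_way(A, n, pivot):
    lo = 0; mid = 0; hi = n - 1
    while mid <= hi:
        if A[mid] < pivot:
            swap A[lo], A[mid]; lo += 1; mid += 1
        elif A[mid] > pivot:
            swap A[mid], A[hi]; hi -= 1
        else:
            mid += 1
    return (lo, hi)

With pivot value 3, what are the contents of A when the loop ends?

[3,14,13,12,11,10,9,6,4,15,16]

lo=0 mid=0 hi=10
16>3: swap(0,10), hi=9 ⇒ [3,15,14,13,12,11,10,9,6,4,16]
3=3: mid=1
15>3: swap(1,9), hi=8 ⇒ [3,4,14,13,12,11,10,9,6,15,16]
4>3: swap(1,8), hi=7 ⇒ [3,6,14,13,12,11,10,9,4,15,16]
6>3: swap(1,7), hi=6 ⇒ [3,9,14,13,12,11,10,6,4,15,16]
9>3: swap(1,6), hi=5 ⇒ [3,10,14,13,12,11,9,6,4,15,16]
10>3: swap(1,5), hi=4 ⇒ [3,11,14,13,12,10,9,6,4,15,16]
11>3: swap(1,4), hi=3 ⇒ [3,12,14,13,11,10,9,6,4,15,16]
12>3: swap(1,3), hi=2 ⇒ [3,13,14,12,11,10,9,6,4,15,16]
13>3: swap(1,2), hi=1 ⇒ [3,14,13,12,11,10,9,6,4,15,16]
14>3: swap(1,1), hi=0 ⇒ [3,14,13,12,11,10,9,6,4,15,16]
done. lo=0 hi=0; A=[3,14,13,12,11,10,9,6,4,15,16]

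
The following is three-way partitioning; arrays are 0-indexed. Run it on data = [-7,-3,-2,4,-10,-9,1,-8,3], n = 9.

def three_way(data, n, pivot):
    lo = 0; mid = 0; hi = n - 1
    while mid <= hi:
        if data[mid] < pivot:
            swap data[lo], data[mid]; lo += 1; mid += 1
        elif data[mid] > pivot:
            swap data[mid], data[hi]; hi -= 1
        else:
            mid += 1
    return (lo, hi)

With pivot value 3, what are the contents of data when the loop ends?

lo=0 mid=0 hi=8
-7<3: swap(0,0), lo=1 mid=1 ⇒ [-7,-3,-2,4,-10,-9,1,-8,3]
-3<3: swap(1,1), lo=2 mid=2 ⇒ [-7,-3,-2,4,-10,-9,1,-8,3]
-2<3: swap(2,2), lo=3 mid=3 ⇒ [-7,-3,-2,4,-10,-9,1,-8,3]
4>3: swap(3,8), hi=7 ⇒ [-7,-3,-2,3,-10,-9,1,-8,4]
3=3: mid=4
-10<3: swap(3,4), lo=4 mid=5 ⇒ [-7,-3,-2,-10,3,-9,1,-8,4]
-9<3: swap(4,5), lo=5 mid=6 ⇒ [-7,-3,-2,-10,-9,3,1,-8,4]
1<3: swap(5,6), lo=6 mid=7 ⇒ [-7,-3,-2,-10,-9,1,3,-8,4]
-8<3: swap(6,7), lo=7 mid=8 ⇒ [-7,-3,-2,-10,-9,1,-8,3,4]
done. lo=7 hi=7; data=[-7,-3,-2,-10,-9,1,-8,3,4]

[-7,-3,-2,-10,-9,1,-8,3,4]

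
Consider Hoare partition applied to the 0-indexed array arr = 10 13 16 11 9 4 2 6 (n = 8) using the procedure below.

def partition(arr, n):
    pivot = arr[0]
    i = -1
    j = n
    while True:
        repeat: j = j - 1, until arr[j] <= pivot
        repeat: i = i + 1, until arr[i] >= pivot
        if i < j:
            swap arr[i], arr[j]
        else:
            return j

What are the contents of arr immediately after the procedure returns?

6 2 4 9 11 16 13 10

pivot = arr[0] = 10; i = -1, j = 8
j→7 (arr[7]=6≤10), i→0 (arr[0]=10≥10); i<j, swap → 6 13 16 11 9 4 2 10
j→6 (arr[6]=2≤10), i→1 (arr[1]=13≥10); i<j, swap → 6 2 16 11 9 4 13 10
j→5 (arr[5]=4≤10), i→2 (arr[2]=16≥10); i<j, swap → 6 2 4 11 9 16 13 10
j→4 (arr[4]=9≤10), i→3 (arr[3]=11≥10); i<j, swap → 6 2 4 9 11 16 13 10
j→3, i→4; i≥j, return j=3. arr = 6 2 4 9 11 16 13 10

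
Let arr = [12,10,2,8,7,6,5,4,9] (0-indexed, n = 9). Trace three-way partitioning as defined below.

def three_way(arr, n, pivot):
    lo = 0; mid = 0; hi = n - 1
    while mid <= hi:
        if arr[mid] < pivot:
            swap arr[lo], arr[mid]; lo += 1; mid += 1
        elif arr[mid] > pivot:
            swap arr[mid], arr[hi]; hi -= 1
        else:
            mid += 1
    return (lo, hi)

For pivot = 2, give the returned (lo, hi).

(0, 0)

pivot = 2; lo=0, mid=0, hi=8
arr[mid]=12>2: swap arr[0],arr[8]; hi=7 → [9,10,2,8,7,6,5,4,12]
arr[mid]=9>2: swap arr[0],arr[7]; hi=6 → [4,10,2,8,7,6,5,9,12]
arr[mid]=4>2: swap arr[0],arr[6]; hi=5 → [5,10,2,8,7,6,4,9,12]
arr[mid]=5>2: swap arr[0],arr[5]; hi=4 → [6,10,2,8,7,5,4,9,12]
arr[mid]=6>2: swap arr[0],arr[4]; hi=3 → [7,10,2,8,6,5,4,9,12]
arr[mid]=7>2: swap arr[0],arr[3]; hi=2 → [8,10,2,7,6,5,4,9,12]
arr[mid]=8>2: swap arr[0],arr[2]; hi=1 → [2,10,8,7,6,5,4,9,12]
arr[mid]=2=2: mid=1
arr[mid]=10>2: swap arr[1],arr[1]; hi=0 → [2,10,8,7,6,5,4,9,12]
end: lo=0, hi=0; arr = [2,10,8,7,6,5,4,9,12]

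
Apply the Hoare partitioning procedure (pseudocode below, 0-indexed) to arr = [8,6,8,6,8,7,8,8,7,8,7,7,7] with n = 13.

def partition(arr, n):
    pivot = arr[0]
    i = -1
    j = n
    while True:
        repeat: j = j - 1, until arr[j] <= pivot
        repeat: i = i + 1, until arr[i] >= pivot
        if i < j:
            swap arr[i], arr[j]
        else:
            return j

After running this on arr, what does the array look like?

pivot = arr[0] = 8; i = -1, j = 13
j→12 (arr[12]=7≤8), i→0 (arr[0]=8≥8); i<j, swap → [7,6,8,6,8,7,8,8,7,8,7,7,8]
j→11 (arr[11]=7≤8), i→2 (arr[2]=8≥8); i<j, swap → [7,6,7,6,8,7,8,8,7,8,7,8,8]
j→10 (arr[10]=7≤8), i→4 (arr[4]=8≥8); i<j, swap → [7,6,7,6,7,7,8,8,7,8,8,8,8]
j→9 (arr[9]=8≤8), i→6 (arr[6]=8≥8); i<j, swap → [7,6,7,6,7,7,8,8,7,8,8,8,8]
j→8 (arr[8]=7≤8), i→7 (arr[7]=8≥8); i<j, swap → [7,6,7,6,7,7,8,7,8,8,8,8,8]
j→7, i→8; i≥j, return j=7. arr = [7,6,7,6,7,7,8,7,8,8,8,8,8]

[7,6,7,6,7,7,8,7,8,8,8,8,8]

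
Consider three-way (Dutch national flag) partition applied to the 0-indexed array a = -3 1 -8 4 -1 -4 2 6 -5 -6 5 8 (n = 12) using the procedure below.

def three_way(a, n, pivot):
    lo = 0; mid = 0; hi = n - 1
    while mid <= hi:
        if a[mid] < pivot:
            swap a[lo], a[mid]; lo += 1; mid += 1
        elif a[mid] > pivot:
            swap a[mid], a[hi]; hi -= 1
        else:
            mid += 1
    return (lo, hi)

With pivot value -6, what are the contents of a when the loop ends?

-8 -6 4 -1 -4 2 6 -5 1 5 8 -3

pivot = -6; lo=0, mid=0, hi=11
a[mid]=-3>-6: swap a[0],a[11]; hi=10 → 8 1 -8 4 -1 -4 2 6 -5 -6 5 -3
a[mid]=8>-6: swap a[0],a[10]; hi=9 → 5 1 -8 4 -1 -4 2 6 -5 -6 8 -3
a[mid]=5>-6: swap a[0],a[9]; hi=8 → -6 1 -8 4 -1 -4 2 6 -5 5 8 -3
a[mid]=-6=-6: mid=1
a[mid]=1>-6: swap a[1],a[8]; hi=7 → -6 -5 -8 4 -1 -4 2 6 1 5 8 -3
a[mid]=-5>-6: swap a[1],a[7]; hi=6 → -6 6 -8 4 -1 -4 2 -5 1 5 8 -3
a[mid]=6>-6: swap a[1],a[6]; hi=5 → -6 2 -8 4 -1 -4 6 -5 1 5 8 -3
a[mid]=2>-6: swap a[1],a[5]; hi=4 → -6 -4 -8 4 -1 2 6 -5 1 5 8 -3
a[mid]=-4>-6: swap a[1],a[4]; hi=3 → -6 -1 -8 4 -4 2 6 -5 1 5 8 -3
a[mid]=-1>-6: swap a[1],a[3]; hi=2 → -6 4 -8 -1 -4 2 6 -5 1 5 8 -3
a[mid]=4>-6: swap a[1],a[2]; hi=1 → -6 -8 4 -1 -4 2 6 -5 1 5 8 -3
a[mid]=-8<-6: swap a[0],a[1]; lo=1,mid=2 → -8 -6 4 -1 -4 2 6 -5 1 5 8 -3
end: lo=1, hi=1; a = -8 -6 4 -1 -4 2 6 -5 1 5 8 -3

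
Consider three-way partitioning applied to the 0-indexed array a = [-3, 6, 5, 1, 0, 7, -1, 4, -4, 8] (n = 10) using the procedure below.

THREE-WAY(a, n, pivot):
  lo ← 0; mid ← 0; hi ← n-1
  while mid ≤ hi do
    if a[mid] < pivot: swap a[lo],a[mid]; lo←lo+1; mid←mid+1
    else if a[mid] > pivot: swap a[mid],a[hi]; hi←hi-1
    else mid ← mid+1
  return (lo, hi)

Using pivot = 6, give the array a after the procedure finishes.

[-3, 5, 1, 0, -4, -1, 4, 6, 8, 7]

pivot = 6; lo=0, mid=0, hi=9
a[mid]=-3<6: swap a[0],a[0]; lo=1,mid=1 → [-3, 6, 5, 1, 0, 7, -1, 4, -4, 8]
a[mid]=6=6: mid=2
a[mid]=5<6: swap a[1],a[2]; lo=2,mid=3 → [-3, 5, 6, 1, 0, 7, -1, 4, -4, 8]
a[mid]=1<6: swap a[2],a[3]; lo=3,mid=4 → [-3, 5, 1, 6, 0, 7, -1, 4, -4, 8]
a[mid]=0<6: swap a[3],a[4]; lo=4,mid=5 → [-3, 5, 1, 0, 6, 7, -1, 4, -4, 8]
a[mid]=7>6: swap a[5],a[9]; hi=8 → [-3, 5, 1, 0, 6, 8, -1, 4, -4, 7]
a[mid]=8>6: swap a[5],a[8]; hi=7 → [-3, 5, 1, 0, 6, -4, -1, 4, 8, 7]
a[mid]=-4<6: swap a[4],a[5]; lo=5,mid=6 → [-3, 5, 1, 0, -4, 6, -1, 4, 8, 7]
a[mid]=-1<6: swap a[5],a[6]; lo=6,mid=7 → [-3, 5, 1, 0, -4, -1, 6, 4, 8, 7]
a[mid]=4<6: swap a[6],a[7]; lo=7,mid=8 → [-3, 5, 1, 0, -4, -1, 4, 6, 8, 7]
end: lo=7, hi=7; a = [-3, 5, 1, 0, -4, -1, 4, 6, 8, 7]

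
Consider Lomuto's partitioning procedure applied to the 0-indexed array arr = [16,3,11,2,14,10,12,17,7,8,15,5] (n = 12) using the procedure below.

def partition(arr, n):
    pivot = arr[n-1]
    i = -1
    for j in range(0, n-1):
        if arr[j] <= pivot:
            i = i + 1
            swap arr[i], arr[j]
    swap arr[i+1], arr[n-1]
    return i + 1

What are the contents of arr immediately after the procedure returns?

pivot=5, i=-1
j=0: 16>5, skip
j=1: 3≤5, i=0, swap(0,1) ⇒ [3,16,11,2,14,10,12,17,7,8,15,5]
j=2: 11>5, skip
j=3: 2≤5, i=1, swap(1,3) ⇒ [3,2,11,16,14,10,12,17,7,8,15,5]
j=4: 14>5, skip
j=5: 10>5, skip
j=6: 12>5, skip
j=7: 17>5, skip
j=8: 7>5, skip
j=9: 8>5, skip
j=10: 15>5, skip
swap(2,11) ⇒ [3,2,5,16,14,10,12,17,7,8,15,11]; return 2

[3,2,5,16,14,10,12,17,7,8,15,11]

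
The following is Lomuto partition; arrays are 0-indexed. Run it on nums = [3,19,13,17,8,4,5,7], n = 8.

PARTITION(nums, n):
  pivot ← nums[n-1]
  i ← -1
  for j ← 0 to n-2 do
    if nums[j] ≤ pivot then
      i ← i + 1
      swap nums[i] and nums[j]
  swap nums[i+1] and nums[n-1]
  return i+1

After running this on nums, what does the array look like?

[3,4,5,7,8,19,13,17]

pivot = nums[7] = 7; i = -1
j=0: nums[0]=3 ≤ 7 → i=0, swap nums[0],nums[0] (no change) → [3,19,13,17,8,4,5,7]
j=1: nums[1]=19 > 7 → no swap
j=2: nums[2]=13 > 7 → no swap
j=3: nums[3]=17 > 7 → no swap
j=4: nums[4]=8 > 7 → no swap
j=5: nums[5]=4 ≤ 7 → i=1, swap nums[1],nums[5] → [3,4,13,17,8,19,5,7]
j=6: nums[6]=5 ≤ 7 → i=2, swap nums[2],nums[6] → [3,4,5,17,8,19,13,7]
final swap nums[3],nums[7] → [3,4,5,7,8,19,13,17]; return 3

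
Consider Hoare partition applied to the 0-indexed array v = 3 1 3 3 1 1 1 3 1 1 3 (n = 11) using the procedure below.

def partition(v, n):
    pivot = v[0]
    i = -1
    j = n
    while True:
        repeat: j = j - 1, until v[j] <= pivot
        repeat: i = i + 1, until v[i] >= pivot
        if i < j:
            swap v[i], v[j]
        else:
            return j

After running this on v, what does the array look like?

3 1 1 1 1 1 1 3 3 3 3

pivot = v[0] = 3; i = -1, j = 11
j→10 (v[10]=3≤3), i→0 (v[0]=3≥3); i<j, swap → 3 1 3 3 1 1 1 3 1 1 3
j→9 (v[9]=1≤3), i→2 (v[2]=3≥3); i<j, swap → 3 1 1 3 1 1 1 3 1 3 3
j→8 (v[8]=1≤3), i→3 (v[3]=3≥3); i<j, swap → 3 1 1 1 1 1 1 3 3 3 3
j→7, i→7; i≥j, return j=7. v = 3 1 1 1 1 1 1 3 3 3 3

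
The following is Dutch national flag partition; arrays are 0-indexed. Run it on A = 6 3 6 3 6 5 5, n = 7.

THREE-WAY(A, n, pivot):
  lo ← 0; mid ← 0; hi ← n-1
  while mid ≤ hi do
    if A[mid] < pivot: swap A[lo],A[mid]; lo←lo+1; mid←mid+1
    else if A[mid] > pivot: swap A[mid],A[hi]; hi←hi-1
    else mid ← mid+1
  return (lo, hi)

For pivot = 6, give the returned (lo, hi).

(4, 6)

pivot = 6; lo=0, mid=0, hi=6
A[mid]=6=6: mid=1
A[mid]=3<6: swap A[0],A[1]; lo=1,mid=2 → 3 6 6 3 6 5 5
A[mid]=6=6: mid=3
A[mid]=3<6: swap A[1],A[3]; lo=2,mid=4 → 3 3 6 6 6 5 5
A[mid]=6=6: mid=5
A[mid]=5<6: swap A[2],A[5]; lo=3,mid=6 → 3 3 5 6 6 6 5
A[mid]=5<6: swap A[3],A[6]; lo=4,mid=7 → 3 3 5 5 6 6 6
end: lo=4, hi=6; A = 3 3 5 5 6 6 6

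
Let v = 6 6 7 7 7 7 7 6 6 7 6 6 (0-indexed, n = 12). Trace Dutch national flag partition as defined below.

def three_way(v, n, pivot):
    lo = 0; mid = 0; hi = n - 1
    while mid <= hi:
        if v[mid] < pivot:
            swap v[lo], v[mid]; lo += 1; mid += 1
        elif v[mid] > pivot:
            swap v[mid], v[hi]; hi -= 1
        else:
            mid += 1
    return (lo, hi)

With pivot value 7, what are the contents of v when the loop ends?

6 6 6 6 6 6 7 7 7 7 7 7

lo=0 mid=0 hi=11
6<7: swap(0,0), lo=1 mid=1 ⇒ 6 6 7 7 7 7 7 6 6 7 6 6
6<7: swap(1,1), lo=2 mid=2 ⇒ 6 6 7 7 7 7 7 6 6 7 6 6
7=7: mid=3
7=7: mid=4
7=7: mid=5
7=7: mid=6
7=7: mid=7
6<7: swap(2,7), lo=3 mid=8 ⇒ 6 6 6 7 7 7 7 7 6 7 6 6
6<7: swap(3,8), lo=4 mid=9 ⇒ 6 6 6 6 7 7 7 7 7 7 6 6
7=7: mid=10
6<7: swap(4,10), lo=5 mid=11 ⇒ 6 6 6 6 6 7 7 7 7 7 7 6
6<7: swap(5,11), lo=6 mid=12 ⇒ 6 6 6 6 6 6 7 7 7 7 7 7
done. lo=6 hi=11; v=6 6 6 6 6 6 7 7 7 7 7 7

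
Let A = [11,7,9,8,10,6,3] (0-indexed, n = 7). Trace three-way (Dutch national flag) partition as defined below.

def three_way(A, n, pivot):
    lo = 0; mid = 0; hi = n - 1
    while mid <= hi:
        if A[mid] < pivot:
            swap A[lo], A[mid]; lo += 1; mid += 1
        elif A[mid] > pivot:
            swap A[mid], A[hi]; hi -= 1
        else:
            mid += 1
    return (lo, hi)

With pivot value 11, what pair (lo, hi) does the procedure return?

(6, 6)

pivot = 11; lo=0, mid=0, hi=6
A[mid]=11=11: mid=1
A[mid]=7<11: swap A[0],A[1]; lo=1,mid=2 → [7,11,9,8,10,6,3]
A[mid]=9<11: swap A[1],A[2]; lo=2,mid=3 → [7,9,11,8,10,6,3]
A[mid]=8<11: swap A[2],A[3]; lo=3,mid=4 → [7,9,8,11,10,6,3]
A[mid]=10<11: swap A[3],A[4]; lo=4,mid=5 → [7,9,8,10,11,6,3]
A[mid]=6<11: swap A[4],A[5]; lo=5,mid=6 → [7,9,8,10,6,11,3]
A[mid]=3<11: swap A[5],A[6]; lo=6,mid=7 → [7,9,8,10,6,3,11]
end: lo=6, hi=6; A = [7,9,8,10,6,3,11]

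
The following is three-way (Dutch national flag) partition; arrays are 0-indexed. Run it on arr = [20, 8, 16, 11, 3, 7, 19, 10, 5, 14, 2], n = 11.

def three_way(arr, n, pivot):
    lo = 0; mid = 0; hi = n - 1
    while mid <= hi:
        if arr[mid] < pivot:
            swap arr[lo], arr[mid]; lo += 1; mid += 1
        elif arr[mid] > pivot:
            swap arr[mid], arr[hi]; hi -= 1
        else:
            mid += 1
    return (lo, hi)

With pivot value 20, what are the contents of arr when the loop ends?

[8, 16, 11, 3, 7, 19, 10, 5, 14, 2, 20]

pivot = 20; lo=0, mid=0, hi=10
arr[mid]=20=20: mid=1
arr[mid]=8<20: swap arr[0],arr[1]; lo=1,mid=2 → [8, 20, 16, 11, 3, 7, 19, 10, 5, 14, 2]
arr[mid]=16<20: swap arr[1],arr[2]; lo=2,mid=3 → [8, 16, 20, 11, 3, 7, 19, 10, 5, 14, 2]
arr[mid]=11<20: swap arr[2],arr[3]; lo=3,mid=4 → [8, 16, 11, 20, 3, 7, 19, 10, 5, 14, 2]
arr[mid]=3<20: swap arr[3],arr[4]; lo=4,mid=5 → [8, 16, 11, 3, 20, 7, 19, 10, 5, 14, 2]
arr[mid]=7<20: swap arr[4],arr[5]; lo=5,mid=6 → [8, 16, 11, 3, 7, 20, 19, 10, 5, 14, 2]
arr[mid]=19<20: swap arr[5],arr[6]; lo=6,mid=7 → [8, 16, 11, 3, 7, 19, 20, 10, 5, 14, 2]
arr[mid]=10<20: swap arr[6],arr[7]; lo=7,mid=8 → [8, 16, 11, 3, 7, 19, 10, 20, 5, 14, 2]
arr[mid]=5<20: swap arr[7],arr[8]; lo=8,mid=9 → [8, 16, 11, 3, 7, 19, 10, 5, 20, 14, 2]
arr[mid]=14<20: swap arr[8],arr[9]; lo=9,mid=10 → [8, 16, 11, 3, 7, 19, 10, 5, 14, 20, 2]
arr[mid]=2<20: swap arr[9],arr[10]; lo=10,mid=11 → [8, 16, 11, 3, 7, 19, 10, 5, 14, 2, 20]
end: lo=10, hi=10; arr = [8, 16, 11, 3, 7, 19, 10, 5, 14, 2, 20]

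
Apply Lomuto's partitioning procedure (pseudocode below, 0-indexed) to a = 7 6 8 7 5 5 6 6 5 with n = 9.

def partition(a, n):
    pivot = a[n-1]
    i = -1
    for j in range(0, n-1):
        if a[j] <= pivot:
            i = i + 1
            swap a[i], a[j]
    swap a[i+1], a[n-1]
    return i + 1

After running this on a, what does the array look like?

5 5 5 7 7 6 6 6 8

pivot = a[8] = 5; i = -1
j=0: a[0]=7 > 5 → no swap
j=1: a[1]=6 > 5 → no swap
j=2: a[2]=8 > 5 → no swap
j=3: a[3]=7 > 5 → no swap
j=4: a[4]=5 ≤ 5 → i=0, swap a[0],a[4] → 5 6 8 7 7 5 6 6 5
j=5: a[5]=5 ≤ 5 → i=1, swap a[1],a[5] → 5 5 8 7 7 6 6 6 5
j=6: a[6]=6 > 5 → no swap
j=7: a[7]=6 > 5 → no swap
final swap a[2],a[8] → 5 5 5 7 7 6 6 6 8; return 2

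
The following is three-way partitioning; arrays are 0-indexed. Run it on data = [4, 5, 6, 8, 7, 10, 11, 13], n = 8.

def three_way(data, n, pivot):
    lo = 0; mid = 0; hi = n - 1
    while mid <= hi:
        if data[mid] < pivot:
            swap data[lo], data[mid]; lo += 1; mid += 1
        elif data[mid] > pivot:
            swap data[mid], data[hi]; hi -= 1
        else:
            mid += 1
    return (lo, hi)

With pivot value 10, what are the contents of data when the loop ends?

[4, 5, 6, 8, 7, 10, 13, 11]

lo=0 mid=0 hi=7
4<10: swap(0,0), lo=1 mid=1 ⇒ [4, 5, 6, 8, 7, 10, 11, 13]
5<10: swap(1,1), lo=2 mid=2 ⇒ [4, 5, 6, 8, 7, 10, 11, 13]
6<10: swap(2,2), lo=3 mid=3 ⇒ [4, 5, 6, 8, 7, 10, 11, 13]
8<10: swap(3,3), lo=4 mid=4 ⇒ [4, 5, 6, 8, 7, 10, 11, 13]
7<10: swap(4,4), lo=5 mid=5 ⇒ [4, 5, 6, 8, 7, 10, 11, 13]
10=10: mid=6
11>10: swap(6,7), hi=6 ⇒ [4, 5, 6, 8, 7, 10, 13, 11]
13>10: swap(6,6), hi=5 ⇒ [4, 5, 6, 8, 7, 10, 13, 11]
done. lo=5 hi=5; data=[4, 5, 6, 8, 7, 10, 13, 11]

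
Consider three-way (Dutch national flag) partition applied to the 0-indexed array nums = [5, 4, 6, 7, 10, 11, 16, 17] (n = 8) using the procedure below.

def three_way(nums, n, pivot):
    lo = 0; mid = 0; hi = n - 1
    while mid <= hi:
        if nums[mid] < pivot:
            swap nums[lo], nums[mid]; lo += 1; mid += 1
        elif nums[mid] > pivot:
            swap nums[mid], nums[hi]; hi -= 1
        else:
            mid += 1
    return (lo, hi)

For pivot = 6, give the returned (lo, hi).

(2, 2)

lo=0 mid=0 hi=7
5<6: swap(0,0), lo=1 mid=1 ⇒ [5, 4, 6, 7, 10, 11, 16, 17]
4<6: swap(1,1), lo=2 mid=2 ⇒ [5, 4, 6, 7, 10, 11, 16, 17]
6=6: mid=3
7>6: swap(3,7), hi=6 ⇒ [5, 4, 6, 17, 10, 11, 16, 7]
17>6: swap(3,6), hi=5 ⇒ [5, 4, 6, 16, 10, 11, 17, 7]
16>6: swap(3,5), hi=4 ⇒ [5, 4, 6, 11, 10, 16, 17, 7]
11>6: swap(3,4), hi=3 ⇒ [5, 4, 6, 10, 11, 16, 17, 7]
10>6: swap(3,3), hi=2 ⇒ [5, 4, 6, 10, 11, 16, 17, 7]
done. lo=2 hi=2; nums=[5, 4, 6, 10, 11, 16, 17, 7]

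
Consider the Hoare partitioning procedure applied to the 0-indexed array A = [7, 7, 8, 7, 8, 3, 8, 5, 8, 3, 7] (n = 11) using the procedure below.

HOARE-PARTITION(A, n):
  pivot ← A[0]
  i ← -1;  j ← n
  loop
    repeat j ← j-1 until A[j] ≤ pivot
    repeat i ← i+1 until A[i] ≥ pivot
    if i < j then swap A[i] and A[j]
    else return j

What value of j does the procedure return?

3

pivot = A[0] = 7; i = -1, j = 11
j→10 (A[10]=7≤7), i→0 (A[0]=7≥7); i<j, swap → [7, 7, 8, 7, 8, 3, 8, 5, 8, 3, 7]
j→9 (A[9]=3≤7), i→1 (A[1]=7≥7); i<j, swap → [7, 3, 8, 7, 8, 3, 8, 5, 8, 7, 7]
j→7 (A[7]=5≤7), i→2 (A[2]=8≥7); i<j, swap → [7, 3, 5, 7, 8, 3, 8, 8, 8, 7, 7]
j→5 (A[5]=3≤7), i→3 (A[3]=7≥7); i<j, swap → [7, 3, 5, 3, 8, 7, 8, 8, 8, 7, 7]
j→3, i→4; i≥j, return j=3. A = [7, 3, 5, 3, 8, 7, 8, 8, 8, 7, 7]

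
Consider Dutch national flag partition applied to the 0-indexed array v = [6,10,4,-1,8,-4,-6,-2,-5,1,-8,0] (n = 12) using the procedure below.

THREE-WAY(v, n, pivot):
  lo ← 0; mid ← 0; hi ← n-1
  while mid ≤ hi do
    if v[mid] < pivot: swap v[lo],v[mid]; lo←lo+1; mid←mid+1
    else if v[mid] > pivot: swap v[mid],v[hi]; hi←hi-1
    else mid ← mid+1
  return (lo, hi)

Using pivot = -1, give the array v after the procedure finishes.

pivot = -1; lo=0, mid=0, hi=11
v[mid]=6>-1: swap v[0],v[11]; hi=10 → [0,10,4,-1,8,-4,-6,-2,-5,1,-8,6]
v[mid]=0>-1: swap v[0],v[10]; hi=9 → [-8,10,4,-1,8,-4,-6,-2,-5,1,0,6]
v[mid]=-8<-1: swap v[0],v[0]; lo=1,mid=1 → [-8,10,4,-1,8,-4,-6,-2,-5,1,0,6]
v[mid]=10>-1: swap v[1],v[9]; hi=8 → [-8,1,4,-1,8,-4,-6,-2,-5,10,0,6]
v[mid]=1>-1: swap v[1],v[8]; hi=7 → [-8,-5,4,-1,8,-4,-6,-2,1,10,0,6]
v[mid]=-5<-1: swap v[1],v[1]; lo=2,mid=2 → [-8,-5,4,-1,8,-4,-6,-2,1,10,0,6]
v[mid]=4>-1: swap v[2],v[7]; hi=6 → [-8,-5,-2,-1,8,-4,-6,4,1,10,0,6]
v[mid]=-2<-1: swap v[2],v[2]; lo=3,mid=3 → [-8,-5,-2,-1,8,-4,-6,4,1,10,0,6]
v[mid]=-1=-1: mid=4
v[mid]=8>-1: swap v[4],v[6]; hi=5 → [-8,-5,-2,-1,-6,-4,8,4,1,10,0,6]
v[mid]=-6<-1: swap v[3],v[4]; lo=4,mid=5 → [-8,-5,-2,-6,-1,-4,8,4,1,10,0,6]
v[mid]=-4<-1: swap v[4],v[5]; lo=5,mid=6 → [-8,-5,-2,-6,-4,-1,8,4,1,10,0,6]
end: lo=5, hi=5; v = [-8,-5,-2,-6,-4,-1,8,4,1,10,0,6]

[-8,-5,-2,-6,-4,-1,8,4,1,10,0,6]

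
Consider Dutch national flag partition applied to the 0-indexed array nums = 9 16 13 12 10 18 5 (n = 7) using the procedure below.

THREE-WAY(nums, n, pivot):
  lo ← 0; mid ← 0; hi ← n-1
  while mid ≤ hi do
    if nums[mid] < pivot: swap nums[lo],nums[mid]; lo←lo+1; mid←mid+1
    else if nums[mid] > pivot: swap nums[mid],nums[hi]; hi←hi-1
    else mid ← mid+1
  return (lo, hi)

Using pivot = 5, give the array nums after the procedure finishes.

lo=0 mid=0 hi=6
9>5: swap(0,6), hi=5 ⇒ 5 16 13 12 10 18 9
5=5: mid=1
16>5: swap(1,5), hi=4 ⇒ 5 18 13 12 10 16 9
18>5: swap(1,4), hi=3 ⇒ 5 10 13 12 18 16 9
10>5: swap(1,3), hi=2 ⇒ 5 12 13 10 18 16 9
12>5: swap(1,2), hi=1 ⇒ 5 13 12 10 18 16 9
13>5: swap(1,1), hi=0 ⇒ 5 13 12 10 18 16 9
done. lo=0 hi=0; nums=5 13 12 10 18 16 9

5 13 12 10 18 16 9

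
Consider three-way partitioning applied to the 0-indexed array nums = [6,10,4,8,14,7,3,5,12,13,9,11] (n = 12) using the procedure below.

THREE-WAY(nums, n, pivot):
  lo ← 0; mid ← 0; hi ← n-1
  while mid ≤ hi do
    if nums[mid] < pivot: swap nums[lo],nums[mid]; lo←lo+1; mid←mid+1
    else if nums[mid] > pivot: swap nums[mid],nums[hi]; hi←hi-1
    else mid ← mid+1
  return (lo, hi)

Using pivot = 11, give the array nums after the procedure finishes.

lo=0 mid=0 hi=11
6<11: swap(0,0), lo=1 mid=1 ⇒ [6,10,4,8,14,7,3,5,12,13,9,11]
10<11: swap(1,1), lo=2 mid=2 ⇒ [6,10,4,8,14,7,3,5,12,13,9,11]
4<11: swap(2,2), lo=3 mid=3 ⇒ [6,10,4,8,14,7,3,5,12,13,9,11]
8<11: swap(3,3), lo=4 mid=4 ⇒ [6,10,4,8,14,7,3,5,12,13,9,11]
14>11: swap(4,11), hi=10 ⇒ [6,10,4,8,11,7,3,5,12,13,9,14]
11=11: mid=5
7<11: swap(4,5), lo=5 mid=6 ⇒ [6,10,4,8,7,11,3,5,12,13,9,14]
3<11: swap(5,6), lo=6 mid=7 ⇒ [6,10,4,8,7,3,11,5,12,13,9,14]
5<11: swap(6,7), lo=7 mid=8 ⇒ [6,10,4,8,7,3,5,11,12,13,9,14]
12>11: swap(8,10), hi=9 ⇒ [6,10,4,8,7,3,5,11,9,13,12,14]
9<11: swap(7,8), lo=8 mid=9 ⇒ [6,10,4,8,7,3,5,9,11,13,12,14]
13>11: swap(9,9), hi=8 ⇒ [6,10,4,8,7,3,5,9,11,13,12,14]
done. lo=8 hi=8; nums=[6,10,4,8,7,3,5,9,11,13,12,14]

[6,10,4,8,7,3,5,9,11,13,12,14]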